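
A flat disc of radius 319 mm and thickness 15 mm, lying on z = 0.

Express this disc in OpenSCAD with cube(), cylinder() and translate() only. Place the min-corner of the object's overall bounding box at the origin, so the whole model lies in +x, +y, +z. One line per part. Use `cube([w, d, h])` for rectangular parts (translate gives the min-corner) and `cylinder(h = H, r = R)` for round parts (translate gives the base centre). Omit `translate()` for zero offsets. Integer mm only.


translate([319, 319, 0]) cylinder(h = 15, r = 319);


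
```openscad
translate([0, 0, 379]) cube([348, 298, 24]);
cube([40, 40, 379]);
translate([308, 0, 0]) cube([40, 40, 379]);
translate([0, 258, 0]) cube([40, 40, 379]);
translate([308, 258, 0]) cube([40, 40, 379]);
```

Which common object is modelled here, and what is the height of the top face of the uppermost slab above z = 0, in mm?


A stool. The seat height is 403 mm.

A 348×298×24 slab at z = 379 on four corner posts — a stool. The seat top is 379 + 24 = 403 mm.


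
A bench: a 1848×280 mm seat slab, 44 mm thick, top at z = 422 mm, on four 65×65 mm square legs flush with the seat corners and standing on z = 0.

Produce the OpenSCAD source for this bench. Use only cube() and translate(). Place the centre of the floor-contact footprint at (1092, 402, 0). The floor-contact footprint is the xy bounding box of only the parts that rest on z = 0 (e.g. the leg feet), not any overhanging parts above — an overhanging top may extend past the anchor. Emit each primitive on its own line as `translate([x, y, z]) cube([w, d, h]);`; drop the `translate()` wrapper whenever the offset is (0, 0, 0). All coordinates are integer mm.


translate([168, 262, 378]) cube([1848, 280, 44]);
translate([168, 262, 0]) cube([65, 65, 378]);
translate([168, 477, 0]) cube([65, 65, 378]);
translate([1951, 262, 0]) cube([65, 65, 378]);
translate([1951, 477, 0]) cube([65, 65, 378]);


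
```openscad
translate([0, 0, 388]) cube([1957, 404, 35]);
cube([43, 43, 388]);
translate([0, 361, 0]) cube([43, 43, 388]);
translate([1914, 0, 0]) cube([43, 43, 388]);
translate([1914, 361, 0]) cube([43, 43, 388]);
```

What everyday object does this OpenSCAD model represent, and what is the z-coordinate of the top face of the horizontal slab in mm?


A bench. The seat-top height is 423 mm.

A long slab on four corner posts — a bench. The slab sits at z = 388 with thickness 35, so the top is 388 + 35 = 423 mm.


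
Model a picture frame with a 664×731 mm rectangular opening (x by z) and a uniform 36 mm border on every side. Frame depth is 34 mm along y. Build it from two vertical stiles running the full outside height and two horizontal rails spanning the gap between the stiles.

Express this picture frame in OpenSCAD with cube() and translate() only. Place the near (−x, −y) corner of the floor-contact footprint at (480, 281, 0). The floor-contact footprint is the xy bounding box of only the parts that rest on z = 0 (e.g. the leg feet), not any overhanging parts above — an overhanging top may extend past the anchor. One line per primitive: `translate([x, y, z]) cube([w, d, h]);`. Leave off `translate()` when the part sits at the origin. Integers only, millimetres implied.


translate([480, 281, 0]) cube([36, 34, 803]);
translate([1180, 281, 0]) cube([36, 34, 803]);
translate([516, 281, 0]) cube([664, 34, 36]);
translate([516, 281, 767]) cube([664, 34, 36]);


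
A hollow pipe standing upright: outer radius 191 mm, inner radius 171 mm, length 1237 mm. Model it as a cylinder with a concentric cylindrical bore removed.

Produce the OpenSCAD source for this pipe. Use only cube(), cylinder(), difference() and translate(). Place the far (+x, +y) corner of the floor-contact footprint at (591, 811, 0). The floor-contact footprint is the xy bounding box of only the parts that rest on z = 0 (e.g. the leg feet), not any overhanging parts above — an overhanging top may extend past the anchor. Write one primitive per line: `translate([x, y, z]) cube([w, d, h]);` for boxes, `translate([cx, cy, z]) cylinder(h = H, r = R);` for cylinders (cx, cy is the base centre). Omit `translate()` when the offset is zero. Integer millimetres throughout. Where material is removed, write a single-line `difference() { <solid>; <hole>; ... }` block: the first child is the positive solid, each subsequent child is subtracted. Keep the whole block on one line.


difference() { translate([400, 620, 0]) cylinder(h = 1237, r = 191); translate([400, 620, 0]) cylinder(h = 1237, r = 171); }


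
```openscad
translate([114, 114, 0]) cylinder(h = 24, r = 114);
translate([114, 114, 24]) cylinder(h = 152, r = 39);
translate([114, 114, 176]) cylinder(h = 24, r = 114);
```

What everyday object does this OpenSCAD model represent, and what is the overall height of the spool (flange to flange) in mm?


A spool. The overall height is 200 mm.

Three coaxial cylinders, large–small–large — a spool. Two 24 mm flanges and a 152 mm core give 24 + 152 + 24 = 200 mm.


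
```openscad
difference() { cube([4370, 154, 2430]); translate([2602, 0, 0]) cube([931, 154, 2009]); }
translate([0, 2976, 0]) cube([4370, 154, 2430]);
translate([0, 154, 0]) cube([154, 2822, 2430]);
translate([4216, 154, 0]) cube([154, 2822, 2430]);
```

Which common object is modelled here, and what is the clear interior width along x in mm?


A single room. The interior width is 4062 mm.

Four walls enclosing a rectangle with a door in the front wall — a room. Outside width 4370 minus two 154 mm walls gives 4062 mm.


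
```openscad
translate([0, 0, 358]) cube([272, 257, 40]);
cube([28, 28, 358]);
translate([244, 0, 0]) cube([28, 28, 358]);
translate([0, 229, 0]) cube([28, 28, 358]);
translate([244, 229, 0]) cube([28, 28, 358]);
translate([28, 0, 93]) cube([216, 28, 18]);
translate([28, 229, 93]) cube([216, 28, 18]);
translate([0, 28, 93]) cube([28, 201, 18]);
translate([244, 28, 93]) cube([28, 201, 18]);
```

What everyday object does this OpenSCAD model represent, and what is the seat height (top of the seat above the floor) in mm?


A stool. The seat height is 398 mm.

A 272×257×40 slab at z = 358 on four corner posts — a stool. The seat top is 358 + 40 = 398 mm.


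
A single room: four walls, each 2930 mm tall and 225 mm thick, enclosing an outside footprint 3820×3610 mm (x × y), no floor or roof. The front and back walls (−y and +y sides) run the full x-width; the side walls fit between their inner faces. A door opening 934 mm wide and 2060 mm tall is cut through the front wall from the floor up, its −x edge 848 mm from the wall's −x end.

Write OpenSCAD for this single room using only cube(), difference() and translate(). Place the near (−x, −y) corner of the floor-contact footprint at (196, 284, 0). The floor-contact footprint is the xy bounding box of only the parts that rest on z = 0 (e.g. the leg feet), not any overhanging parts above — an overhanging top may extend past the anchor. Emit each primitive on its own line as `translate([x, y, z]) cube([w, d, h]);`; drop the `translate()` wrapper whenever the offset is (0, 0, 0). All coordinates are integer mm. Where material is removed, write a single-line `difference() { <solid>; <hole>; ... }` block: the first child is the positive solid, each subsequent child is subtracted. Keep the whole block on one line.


difference() { translate([196, 284, 0]) cube([3820, 225, 2930]); translate([1044, 284, 0]) cube([934, 225, 2060]); }
translate([196, 3669, 0]) cube([3820, 225, 2930]);
translate([196, 509, 0]) cube([225, 3160, 2930]);
translate([3791, 509, 0]) cube([225, 3160, 2930]);


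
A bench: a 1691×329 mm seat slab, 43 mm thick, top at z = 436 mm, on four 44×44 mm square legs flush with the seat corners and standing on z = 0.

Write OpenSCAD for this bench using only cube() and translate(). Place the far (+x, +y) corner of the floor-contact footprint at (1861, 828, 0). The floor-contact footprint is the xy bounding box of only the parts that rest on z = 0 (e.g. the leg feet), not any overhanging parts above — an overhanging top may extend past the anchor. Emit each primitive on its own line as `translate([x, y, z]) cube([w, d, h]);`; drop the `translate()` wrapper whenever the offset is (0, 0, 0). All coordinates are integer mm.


translate([170, 499, 393]) cube([1691, 329, 43]);
translate([170, 499, 0]) cube([44, 44, 393]);
translate([170, 784, 0]) cube([44, 44, 393]);
translate([1817, 499, 0]) cube([44, 44, 393]);
translate([1817, 784, 0]) cube([44, 44, 393]);


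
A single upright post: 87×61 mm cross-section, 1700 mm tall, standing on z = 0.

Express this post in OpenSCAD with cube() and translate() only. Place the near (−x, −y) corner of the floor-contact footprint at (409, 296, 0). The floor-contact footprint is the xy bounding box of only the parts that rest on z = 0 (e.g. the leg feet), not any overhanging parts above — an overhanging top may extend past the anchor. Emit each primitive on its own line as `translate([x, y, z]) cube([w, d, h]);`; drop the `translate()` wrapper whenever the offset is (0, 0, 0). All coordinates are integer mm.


translate([409, 296, 0]) cube([87, 61, 1700]);


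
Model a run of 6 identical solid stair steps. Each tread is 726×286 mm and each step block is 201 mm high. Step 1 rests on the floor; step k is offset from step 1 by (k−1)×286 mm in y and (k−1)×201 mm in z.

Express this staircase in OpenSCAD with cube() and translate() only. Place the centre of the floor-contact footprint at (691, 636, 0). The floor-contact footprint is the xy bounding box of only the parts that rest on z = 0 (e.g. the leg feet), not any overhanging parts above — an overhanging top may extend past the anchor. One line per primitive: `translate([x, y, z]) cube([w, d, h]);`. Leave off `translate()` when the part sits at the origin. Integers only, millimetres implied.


translate([328, 493, 0]) cube([726, 286, 201]);
translate([328, 779, 201]) cube([726, 286, 201]);
translate([328, 1065, 402]) cube([726, 286, 201]);
translate([328, 1351, 603]) cube([726, 286, 201]);
translate([328, 1637, 804]) cube([726, 286, 201]);
translate([328, 1923, 1005]) cube([726, 286, 201]);


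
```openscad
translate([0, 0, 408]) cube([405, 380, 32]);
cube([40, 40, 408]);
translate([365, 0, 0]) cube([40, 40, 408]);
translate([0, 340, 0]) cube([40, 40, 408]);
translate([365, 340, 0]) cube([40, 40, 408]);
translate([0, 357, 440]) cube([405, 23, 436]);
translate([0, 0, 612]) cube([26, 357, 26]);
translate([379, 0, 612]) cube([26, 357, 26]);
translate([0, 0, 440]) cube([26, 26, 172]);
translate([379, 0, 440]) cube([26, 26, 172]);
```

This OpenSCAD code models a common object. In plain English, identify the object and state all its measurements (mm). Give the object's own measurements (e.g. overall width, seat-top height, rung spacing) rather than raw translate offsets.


A chair. The seat is a 405×380×32 mm slab with its top at z = 440 mm, on four 40×40 mm corner legs (flush with the seat edges, standing on z = 0). A flat backrest 23 mm thick, 436 mm tall, spans the full seat width and rises from the seat top along its +y edge, rear face flush with the rear of the seat. Two armrests of 26×26 mm section run along each side from the seat's front edge to the front of the backrest, top faces 198 mm above the seat top and outer faces flush with the seat's x-edges; a 26×26 mm post under the front of each armrest stands on the seat at the front corner.


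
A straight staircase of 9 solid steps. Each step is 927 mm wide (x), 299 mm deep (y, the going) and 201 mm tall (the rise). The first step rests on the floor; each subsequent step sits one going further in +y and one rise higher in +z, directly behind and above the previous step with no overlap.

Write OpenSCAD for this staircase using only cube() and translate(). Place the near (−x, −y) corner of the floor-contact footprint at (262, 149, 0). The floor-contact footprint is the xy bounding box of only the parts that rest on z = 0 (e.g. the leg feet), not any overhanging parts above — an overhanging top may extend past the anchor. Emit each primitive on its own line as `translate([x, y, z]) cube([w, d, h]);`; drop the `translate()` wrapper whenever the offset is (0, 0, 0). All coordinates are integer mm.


translate([262, 149, 0]) cube([927, 299, 201]);
translate([262, 448, 201]) cube([927, 299, 201]);
translate([262, 747, 402]) cube([927, 299, 201]);
translate([262, 1046, 603]) cube([927, 299, 201]);
translate([262, 1345, 804]) cube([927, 299, 201]);
translate([262, 1644, 1005]) cube([927, 299, 201]);
translate([262, 1943, 1206]) cube([927, 299, 201]);
translate([262, 2242, 1407]) cube([927, 299, 201]);
translate([262, 2541, 1608]) cube([927, 299, 201]);


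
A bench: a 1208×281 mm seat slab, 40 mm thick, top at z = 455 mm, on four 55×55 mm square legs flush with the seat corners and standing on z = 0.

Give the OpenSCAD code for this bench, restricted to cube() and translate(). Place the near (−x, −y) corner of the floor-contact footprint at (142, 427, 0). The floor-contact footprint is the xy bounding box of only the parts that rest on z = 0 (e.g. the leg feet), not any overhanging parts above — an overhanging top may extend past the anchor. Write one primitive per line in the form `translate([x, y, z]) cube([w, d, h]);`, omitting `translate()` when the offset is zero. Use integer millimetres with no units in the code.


translate([142, 427, 415]) cube([1208, 281, 40]);
translate([142, 427, 0]) cube([55, 55, 415]);
translate([142, 653, 0]) cube([55, 55, 415]);
translate([1295, 427, 0]) cube([55, 55, 415]);
translate([1295, 653, 0]) cube([55, 55, 415]);


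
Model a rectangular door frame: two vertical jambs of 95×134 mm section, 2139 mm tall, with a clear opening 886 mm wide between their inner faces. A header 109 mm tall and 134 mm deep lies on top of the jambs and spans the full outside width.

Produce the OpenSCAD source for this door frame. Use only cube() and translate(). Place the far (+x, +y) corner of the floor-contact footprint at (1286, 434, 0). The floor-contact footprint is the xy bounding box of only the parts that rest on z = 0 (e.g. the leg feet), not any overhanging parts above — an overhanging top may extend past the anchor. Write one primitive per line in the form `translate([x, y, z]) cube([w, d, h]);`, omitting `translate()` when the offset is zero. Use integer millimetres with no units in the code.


translate([210, 300, 0]) cube([95, 134, 2139]);
translate([1191, 300, 0]) cube([95, 134, 2139]);
translate([210, 300, 2139]) cube([1076, 134, 109]);


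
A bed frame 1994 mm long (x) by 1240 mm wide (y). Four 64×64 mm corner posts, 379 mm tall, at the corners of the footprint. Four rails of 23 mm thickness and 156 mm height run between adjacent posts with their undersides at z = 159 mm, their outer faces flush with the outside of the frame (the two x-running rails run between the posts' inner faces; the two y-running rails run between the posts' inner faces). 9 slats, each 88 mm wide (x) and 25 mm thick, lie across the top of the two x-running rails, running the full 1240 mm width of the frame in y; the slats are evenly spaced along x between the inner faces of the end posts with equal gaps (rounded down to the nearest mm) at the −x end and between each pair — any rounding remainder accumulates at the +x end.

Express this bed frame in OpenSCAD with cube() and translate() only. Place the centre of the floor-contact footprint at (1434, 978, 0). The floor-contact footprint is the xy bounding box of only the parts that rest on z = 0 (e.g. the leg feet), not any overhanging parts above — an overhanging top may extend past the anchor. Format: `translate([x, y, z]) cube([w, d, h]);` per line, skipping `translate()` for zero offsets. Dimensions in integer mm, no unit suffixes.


// slat z = rail_z + rail_h = 159 + 156 = 315
// slat gap = ⌊(1866 − 9·88) / 10⌋ = 107
translate([437, 358, 0]) cube([64, 64, 379]);
translate([437, 1534, 0]) cube([64, 64, 379]);
translate([2367, 358, 0]) cube([64, 64, 379]);
translate([2367, 1534, 0]) cube([64, 64, 379]);
translate([501, 358, 159]) cube([1866, 23, 156]);
translate([501, 1575, 159]) cube([1866, 23, 156]);
translate([437, 422, 159]) cube([23, 1112, 156]);
translate([2408, 422, 159]) cube([23, 1112, 156]);
translate([608, 358, 315]) cube([88, 1240, 25]);
translate([803, 358, 315]) cube([88, 1240, 25]);
translate([998, 358, 315]) cube([88, 1240, 25]);
translate([1193, 358, 315]) cube([88, 1240, 25]);
translate([1388, 358, 315]) cube([88, 1240, 25]);
translate([1583, 358, 315]) cube([88, 1240, 25]);
translate([1778, 358, 315]) cube([88, 1240, 25]);
translate([1973, 358, 315]) cube([88, 1240, 25]);
translate([2168, 358, 315]) cube([88, 1240, 25]);


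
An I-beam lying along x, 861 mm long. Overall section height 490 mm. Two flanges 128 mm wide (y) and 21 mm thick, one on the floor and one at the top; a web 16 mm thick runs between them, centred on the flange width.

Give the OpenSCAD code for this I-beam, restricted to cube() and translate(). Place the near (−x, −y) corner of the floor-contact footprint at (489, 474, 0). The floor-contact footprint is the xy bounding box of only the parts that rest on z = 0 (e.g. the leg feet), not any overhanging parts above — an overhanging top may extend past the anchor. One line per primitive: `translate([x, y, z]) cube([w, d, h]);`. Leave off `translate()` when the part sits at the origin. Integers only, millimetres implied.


translate([489, 474, 0]) cube([861, 128, 21]);
translate([489, 530, 21]) cube([861, 16, 448]);
translate([489, 474, 469]) cube([861, 128, 21]);


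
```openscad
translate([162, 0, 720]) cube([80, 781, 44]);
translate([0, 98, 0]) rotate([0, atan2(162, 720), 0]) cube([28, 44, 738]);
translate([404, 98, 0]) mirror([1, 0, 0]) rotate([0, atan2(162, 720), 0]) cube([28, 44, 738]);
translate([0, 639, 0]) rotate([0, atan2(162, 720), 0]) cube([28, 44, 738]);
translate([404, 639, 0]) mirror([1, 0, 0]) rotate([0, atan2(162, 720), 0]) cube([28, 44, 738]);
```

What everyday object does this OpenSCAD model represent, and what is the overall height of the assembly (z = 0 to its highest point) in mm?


A sawhorse. The overall height is 764 mm.

A beam across two mirrored pairs of raked legs — a sawhorse. The beam's underside is at z = 720 (matching the legs' vertical rise in atan2(162, 720)) and the beam is 44 mm tall, so its top is at 720 + 44 = 764 mm. The raked legs top out at the beam's underside, so that is the highest point.


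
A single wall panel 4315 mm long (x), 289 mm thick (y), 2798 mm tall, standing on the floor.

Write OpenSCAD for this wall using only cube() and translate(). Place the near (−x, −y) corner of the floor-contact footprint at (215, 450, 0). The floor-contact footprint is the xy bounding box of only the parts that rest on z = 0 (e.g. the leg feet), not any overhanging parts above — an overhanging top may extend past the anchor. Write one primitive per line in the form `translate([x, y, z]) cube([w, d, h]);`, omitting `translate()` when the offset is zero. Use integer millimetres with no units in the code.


translate([215, 450, 0]) cube([4315, 289, 2798]);


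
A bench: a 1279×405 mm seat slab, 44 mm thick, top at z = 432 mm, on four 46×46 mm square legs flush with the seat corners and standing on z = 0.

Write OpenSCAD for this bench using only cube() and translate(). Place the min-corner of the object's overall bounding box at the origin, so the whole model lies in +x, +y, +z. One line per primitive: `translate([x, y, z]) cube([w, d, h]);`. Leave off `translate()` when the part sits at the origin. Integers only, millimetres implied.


translate([0, 0, 388]) cube([1279, 405, 44]);
cube([46, 46, 388]);
translate([0, 359, 0]) cube([46, 46, 388]);
translate([1233, 0, 0]) cube([46, 46, 388]);
translate([1233, 359, 0]) cube([46, 46, 388]);


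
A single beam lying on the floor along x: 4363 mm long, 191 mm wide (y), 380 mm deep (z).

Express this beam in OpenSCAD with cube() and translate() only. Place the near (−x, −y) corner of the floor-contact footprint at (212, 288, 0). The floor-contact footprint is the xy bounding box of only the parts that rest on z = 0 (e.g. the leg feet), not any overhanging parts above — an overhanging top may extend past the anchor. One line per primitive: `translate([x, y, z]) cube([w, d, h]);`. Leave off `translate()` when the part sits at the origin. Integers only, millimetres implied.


translate([212, 288, 0]) cube([4363, 191, 380]);


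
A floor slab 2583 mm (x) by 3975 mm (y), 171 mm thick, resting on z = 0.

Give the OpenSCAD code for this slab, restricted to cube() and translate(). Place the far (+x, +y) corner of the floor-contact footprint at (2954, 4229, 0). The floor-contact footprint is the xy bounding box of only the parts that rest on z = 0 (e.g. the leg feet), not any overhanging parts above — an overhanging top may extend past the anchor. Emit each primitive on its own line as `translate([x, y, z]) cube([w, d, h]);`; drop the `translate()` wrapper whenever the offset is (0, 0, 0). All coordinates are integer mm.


translate([371, 254, 0]) cube([2583, 3975, 171]);


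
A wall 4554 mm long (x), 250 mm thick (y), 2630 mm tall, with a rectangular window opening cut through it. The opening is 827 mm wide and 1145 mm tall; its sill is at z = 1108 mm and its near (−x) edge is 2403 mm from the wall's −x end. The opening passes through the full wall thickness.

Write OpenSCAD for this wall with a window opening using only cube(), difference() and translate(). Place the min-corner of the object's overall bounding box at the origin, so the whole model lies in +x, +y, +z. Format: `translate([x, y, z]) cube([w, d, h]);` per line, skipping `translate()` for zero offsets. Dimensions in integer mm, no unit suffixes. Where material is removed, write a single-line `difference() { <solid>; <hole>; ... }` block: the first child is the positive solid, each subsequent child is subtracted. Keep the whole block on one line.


difference() { cube([4554, 250, 2630]); translate([2403, 0, 1108]) cube([827, 250, 1145]); }


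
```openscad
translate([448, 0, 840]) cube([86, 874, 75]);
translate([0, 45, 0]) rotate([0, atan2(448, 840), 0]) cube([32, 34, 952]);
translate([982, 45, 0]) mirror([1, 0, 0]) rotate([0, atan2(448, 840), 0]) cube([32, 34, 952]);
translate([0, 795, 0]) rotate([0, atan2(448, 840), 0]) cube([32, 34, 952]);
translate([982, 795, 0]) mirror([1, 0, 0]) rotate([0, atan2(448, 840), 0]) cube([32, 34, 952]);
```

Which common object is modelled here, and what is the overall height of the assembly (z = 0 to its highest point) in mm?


A sawhorse. The overall height is 915 mm.

A beam across two mirrored pairs of raked legs — a sawhorse. The beam's underside is at z = 840 (matching the legs' vertical rise in atan2(448, 840)) and the beam is 75 mm tall, so its top is at 840 + 75 = 915 mm. The raked legs top out at the beam's underside, so that is the highest point.


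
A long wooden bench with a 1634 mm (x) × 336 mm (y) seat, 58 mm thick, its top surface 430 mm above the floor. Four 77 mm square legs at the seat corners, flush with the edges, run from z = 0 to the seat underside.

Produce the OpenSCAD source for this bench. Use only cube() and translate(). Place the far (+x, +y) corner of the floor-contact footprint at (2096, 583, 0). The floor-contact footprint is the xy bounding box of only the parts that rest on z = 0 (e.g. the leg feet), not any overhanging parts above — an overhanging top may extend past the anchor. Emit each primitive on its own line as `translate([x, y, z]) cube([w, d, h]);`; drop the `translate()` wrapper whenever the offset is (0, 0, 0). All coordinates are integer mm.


translate([462, 247, 372]) cube([1634, 336, 58]);
translate([462, 247, 0]) cube([77, 77, 372]);
translate([462, 506, 0]) cube([77, 77, 372]);
translate([2019, 247, 0]) cube([77, 77, 372]);
translate([2019, 506, 0]) cube([77, 77, 372]);


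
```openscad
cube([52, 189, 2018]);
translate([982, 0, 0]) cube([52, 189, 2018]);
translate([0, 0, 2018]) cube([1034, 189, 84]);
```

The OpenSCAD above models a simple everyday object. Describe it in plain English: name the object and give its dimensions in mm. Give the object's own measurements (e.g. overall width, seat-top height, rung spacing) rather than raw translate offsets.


A door frame. The clear opening is 930 mm wide and 2018 mm high. Two 52 mm wide jambs, 189 mm deep, stand either side of the opening from the floor to the top of the opening. A 84 mm thick head sits across the top of both jambs, spanning the full outside width of the frame.


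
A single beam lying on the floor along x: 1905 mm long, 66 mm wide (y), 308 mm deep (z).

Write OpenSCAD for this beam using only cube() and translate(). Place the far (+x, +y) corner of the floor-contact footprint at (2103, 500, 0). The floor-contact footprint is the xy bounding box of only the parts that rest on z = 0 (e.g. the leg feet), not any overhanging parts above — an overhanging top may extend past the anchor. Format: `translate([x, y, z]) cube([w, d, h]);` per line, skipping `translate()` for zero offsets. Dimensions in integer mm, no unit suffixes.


translate([198, 434, 0]) cube([1905, 66, 308]);


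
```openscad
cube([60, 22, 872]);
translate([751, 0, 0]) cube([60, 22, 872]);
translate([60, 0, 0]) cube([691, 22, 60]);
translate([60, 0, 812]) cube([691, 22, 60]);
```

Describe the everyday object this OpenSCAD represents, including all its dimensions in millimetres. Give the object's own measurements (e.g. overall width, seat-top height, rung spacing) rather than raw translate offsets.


A rectangular picture frame lying in the x–z plane (depth along y). The opening is 691 mm wide (x) by 752 mm tall (z), surrounded by a border 60 mm wide on all four sides. The frame is 22 mm deep and is made of two full-height vertical stiles with two horizontal rails fitted between them.


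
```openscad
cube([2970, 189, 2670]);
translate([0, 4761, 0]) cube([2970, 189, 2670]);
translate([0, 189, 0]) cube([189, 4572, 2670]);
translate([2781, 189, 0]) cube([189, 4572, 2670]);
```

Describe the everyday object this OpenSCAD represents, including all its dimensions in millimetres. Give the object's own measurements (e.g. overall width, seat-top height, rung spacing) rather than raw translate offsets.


The wall frame of a small rectangular building: four walls, each 2670 mm tall and 189 mm thick, enclosing a footprint 2970 mm (x) by 4950 mm (y) outside-to-outside, with no floor or roof. The front and back walls (the −y and +y sides) span the full width; the two side walls fit between them.


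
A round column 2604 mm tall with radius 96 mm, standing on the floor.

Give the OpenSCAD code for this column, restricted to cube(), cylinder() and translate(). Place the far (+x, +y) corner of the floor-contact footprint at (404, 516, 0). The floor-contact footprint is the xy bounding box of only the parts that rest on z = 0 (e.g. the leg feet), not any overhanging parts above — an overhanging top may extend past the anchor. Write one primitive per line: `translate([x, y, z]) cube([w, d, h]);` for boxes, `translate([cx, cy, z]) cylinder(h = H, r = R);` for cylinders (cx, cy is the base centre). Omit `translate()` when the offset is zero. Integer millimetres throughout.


translate([308, 420, 0]) cylinder(h = 2604, r = 96);


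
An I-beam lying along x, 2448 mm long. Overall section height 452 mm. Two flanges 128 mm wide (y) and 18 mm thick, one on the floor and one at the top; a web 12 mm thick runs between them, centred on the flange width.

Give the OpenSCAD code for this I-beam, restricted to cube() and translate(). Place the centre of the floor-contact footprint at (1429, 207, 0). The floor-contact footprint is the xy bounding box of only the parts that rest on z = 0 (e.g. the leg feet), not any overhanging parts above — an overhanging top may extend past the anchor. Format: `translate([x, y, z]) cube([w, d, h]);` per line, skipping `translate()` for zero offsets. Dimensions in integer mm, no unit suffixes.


translate([205, 143, 0]) cube([2448, 128, 18]);
translate([205, 201, 18]) cube([2448, 12, 416]);
translate([205, 143, 434]) cube([2448, 128, 18]);


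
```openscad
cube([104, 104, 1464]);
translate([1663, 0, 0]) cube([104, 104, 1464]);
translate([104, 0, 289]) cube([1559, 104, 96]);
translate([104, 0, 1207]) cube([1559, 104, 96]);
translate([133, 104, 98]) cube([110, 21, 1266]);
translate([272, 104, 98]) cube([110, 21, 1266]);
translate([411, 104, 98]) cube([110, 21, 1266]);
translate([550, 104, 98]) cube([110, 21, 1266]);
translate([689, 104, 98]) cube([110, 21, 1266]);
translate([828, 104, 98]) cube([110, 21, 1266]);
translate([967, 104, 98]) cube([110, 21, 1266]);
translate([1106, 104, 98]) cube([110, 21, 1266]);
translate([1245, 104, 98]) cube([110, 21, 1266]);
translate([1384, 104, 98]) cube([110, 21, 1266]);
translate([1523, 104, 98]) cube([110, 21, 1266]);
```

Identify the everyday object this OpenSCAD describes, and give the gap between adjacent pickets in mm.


A fence section. The picket gap is 29 mm.

Two posts, two rails, 11 pickets — a fence section. Span 1559 mm holds 11 pickets of 110 mm with 12 equal gaps: ⌊(1559 − 11·110) / 12⌋ = 29 mm.


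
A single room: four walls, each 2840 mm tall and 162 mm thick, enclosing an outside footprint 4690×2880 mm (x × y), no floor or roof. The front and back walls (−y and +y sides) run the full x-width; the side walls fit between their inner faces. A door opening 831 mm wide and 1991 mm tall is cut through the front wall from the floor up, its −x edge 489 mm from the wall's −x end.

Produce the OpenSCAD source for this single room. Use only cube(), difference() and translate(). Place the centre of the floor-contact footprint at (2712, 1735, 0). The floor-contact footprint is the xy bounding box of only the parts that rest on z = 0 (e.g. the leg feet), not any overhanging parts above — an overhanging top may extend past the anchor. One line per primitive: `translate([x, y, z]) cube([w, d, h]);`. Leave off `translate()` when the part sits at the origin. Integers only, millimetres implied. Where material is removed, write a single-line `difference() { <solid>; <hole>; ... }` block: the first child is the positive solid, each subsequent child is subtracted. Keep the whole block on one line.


difference() { translate([367, 295, 0]) cube([4690, 162, 2840]); translate([856, 295, 0]) cube([831, 162, 1991]); }
translate([367, 3013, 0]) cube([4690, 162, 2840]);
translate([367, 457, 0]) cube([162, 2556, 2840]);
translate([4895, 457, 0]) cube([162, 2556, 2840]);


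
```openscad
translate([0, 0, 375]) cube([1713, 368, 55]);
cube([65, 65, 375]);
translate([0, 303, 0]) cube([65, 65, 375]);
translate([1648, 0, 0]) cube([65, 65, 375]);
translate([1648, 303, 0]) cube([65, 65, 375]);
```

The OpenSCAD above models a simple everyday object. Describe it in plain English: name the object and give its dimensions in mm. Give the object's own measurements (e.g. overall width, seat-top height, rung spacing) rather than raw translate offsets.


A bench: a 1713×368 mm seat slab, 55 mm thick, top at z = 430 mm, on four 65×65 mm square legs flush with the seat corners and standing on z = 0.


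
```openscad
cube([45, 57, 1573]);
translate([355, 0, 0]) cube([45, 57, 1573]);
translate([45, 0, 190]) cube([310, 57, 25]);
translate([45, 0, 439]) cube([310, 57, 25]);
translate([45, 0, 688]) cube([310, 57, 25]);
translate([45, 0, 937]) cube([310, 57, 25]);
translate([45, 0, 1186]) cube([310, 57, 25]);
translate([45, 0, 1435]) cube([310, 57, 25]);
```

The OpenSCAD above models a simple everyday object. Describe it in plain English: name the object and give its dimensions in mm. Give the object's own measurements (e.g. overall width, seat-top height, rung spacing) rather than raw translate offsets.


A straight ladder. Two 45×57 mm vertical rails, 1573 mm tall, stand 400 mm apart (outside-to-outside) with their front faces coplanar on the −y side. 6 rungs, each 57 mm deep and 25 mm tall, span between the inner faces of the rails, front faces flush with the rails. The lowest rung's underside is at z = 190 mm and rungs are spaced 249 mm apart (underside to underside).


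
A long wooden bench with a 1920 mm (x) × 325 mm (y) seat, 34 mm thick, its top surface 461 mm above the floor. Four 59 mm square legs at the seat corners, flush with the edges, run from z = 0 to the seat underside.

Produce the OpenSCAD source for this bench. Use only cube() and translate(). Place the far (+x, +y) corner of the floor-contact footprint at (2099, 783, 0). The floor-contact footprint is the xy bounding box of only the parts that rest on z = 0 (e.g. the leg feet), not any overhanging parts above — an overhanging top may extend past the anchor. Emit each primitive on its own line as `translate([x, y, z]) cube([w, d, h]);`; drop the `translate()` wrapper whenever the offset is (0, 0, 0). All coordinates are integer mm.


// leg_h = 461 − 34 = 427
translate([179, 458, 427]) cube([1920, 325, 34]);
translate([179, 458, 0]) cube([59, 59, 427]);
translate([179, 724, 0]) cube([59, 59, 427]);
translate([2040, 458, 0]) cube([59, 59, 427]);
translate([2040, 724, 0]) cube([59, 59, 427]);


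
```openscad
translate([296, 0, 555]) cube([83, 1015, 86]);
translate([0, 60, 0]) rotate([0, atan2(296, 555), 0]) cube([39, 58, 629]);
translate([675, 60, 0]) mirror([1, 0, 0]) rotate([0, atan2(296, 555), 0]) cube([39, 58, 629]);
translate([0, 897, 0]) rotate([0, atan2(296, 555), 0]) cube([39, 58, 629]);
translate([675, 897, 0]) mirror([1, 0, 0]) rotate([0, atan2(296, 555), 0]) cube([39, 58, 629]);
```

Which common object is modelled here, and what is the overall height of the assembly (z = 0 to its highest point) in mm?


A sawhorse. The overall height is 641 mm.

A beam across two mirrored pairs of raked legs — a sawhorse. The beam's underside is at z = 555 (matching the legs' vertical rise in atan2(296, 555)) and the beam is 86 mm tall, so its top is at 555 + 86 = 641 mm. The raked legs top out at the beam's underside, so that is the highest point.


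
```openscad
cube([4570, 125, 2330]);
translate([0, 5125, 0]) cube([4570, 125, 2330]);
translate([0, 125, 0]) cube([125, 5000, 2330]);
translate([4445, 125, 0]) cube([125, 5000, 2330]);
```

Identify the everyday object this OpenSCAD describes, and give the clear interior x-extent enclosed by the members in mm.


A house (or room) frame. The interior width is 4320 mm.

Four 2330 mm walls enclosing a rectangle with no floor or roof — a room or house frame. Outside width is 4570 mm and wall thickness is 125 mm, so the interior width is 4570 − 2 × 125 = 4320 mm.


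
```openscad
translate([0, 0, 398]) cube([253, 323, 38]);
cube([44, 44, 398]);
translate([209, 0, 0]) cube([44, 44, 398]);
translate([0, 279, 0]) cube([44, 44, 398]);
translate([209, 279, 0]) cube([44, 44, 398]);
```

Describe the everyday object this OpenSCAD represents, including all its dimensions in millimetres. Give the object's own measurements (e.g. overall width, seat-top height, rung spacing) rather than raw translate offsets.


A four-legged stool. The seat is a 253×323×38 mm slab whose top surface is at z = 436 mm; four square legs, each 44×44 mm in cross-section, run from the floor (z = 0) to the underside of the seat, each flush with a corner of the seat.


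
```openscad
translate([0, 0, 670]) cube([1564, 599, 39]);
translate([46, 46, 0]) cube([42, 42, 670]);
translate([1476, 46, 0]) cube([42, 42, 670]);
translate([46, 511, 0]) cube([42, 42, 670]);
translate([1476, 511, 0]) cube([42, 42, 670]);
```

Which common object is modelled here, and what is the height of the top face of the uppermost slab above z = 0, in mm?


A table. The table height is 709 mm.

A 1564×599×39 slab sits at z = 670 on four 42 mm square posts — a table. The top surface is at 670 + 39 = 709 mm.


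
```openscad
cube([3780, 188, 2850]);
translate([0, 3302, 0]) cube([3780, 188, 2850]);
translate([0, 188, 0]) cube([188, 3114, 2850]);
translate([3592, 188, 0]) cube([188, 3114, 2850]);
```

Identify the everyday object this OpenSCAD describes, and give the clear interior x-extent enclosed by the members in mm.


A house (or room) frame. The interior width is 3404 mm.

Four 2850 mm walls enclosing a rectangle with no floor or roof — a room or house frame. Outside width is 3780 mm and wall thickness is 188 mm, so the interior width is 3780 − 2 × 188 = 3404 mm.


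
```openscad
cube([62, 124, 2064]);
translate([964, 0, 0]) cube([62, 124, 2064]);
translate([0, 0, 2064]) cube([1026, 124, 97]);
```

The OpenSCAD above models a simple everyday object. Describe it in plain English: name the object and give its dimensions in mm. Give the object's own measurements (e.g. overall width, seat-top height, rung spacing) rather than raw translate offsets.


A door frame. The clear opening is 902 mm wide and 2064 mm high. Two 62 mm wide jambs, 124 mm deep, stand either side of the opening from the floor to the top of the opening. A 97 mm thick head sits across the top of both jambs, spanning the full outside width of the frame.


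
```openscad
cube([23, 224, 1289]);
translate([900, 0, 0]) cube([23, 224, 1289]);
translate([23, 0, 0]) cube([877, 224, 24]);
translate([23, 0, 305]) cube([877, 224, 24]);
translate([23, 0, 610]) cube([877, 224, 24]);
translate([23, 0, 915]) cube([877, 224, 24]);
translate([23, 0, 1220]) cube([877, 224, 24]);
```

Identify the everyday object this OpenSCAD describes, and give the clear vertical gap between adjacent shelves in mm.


A bookshelf. The clear shelf gap is 281 mm.

Two tall side panels with 5 horizontal boards between them — a bookshelf. The first two shelf undersides are at z = 0 and z = 305; with shelf thickness 24, the clear gap is 305 − 0 − 24 = 281 mm.


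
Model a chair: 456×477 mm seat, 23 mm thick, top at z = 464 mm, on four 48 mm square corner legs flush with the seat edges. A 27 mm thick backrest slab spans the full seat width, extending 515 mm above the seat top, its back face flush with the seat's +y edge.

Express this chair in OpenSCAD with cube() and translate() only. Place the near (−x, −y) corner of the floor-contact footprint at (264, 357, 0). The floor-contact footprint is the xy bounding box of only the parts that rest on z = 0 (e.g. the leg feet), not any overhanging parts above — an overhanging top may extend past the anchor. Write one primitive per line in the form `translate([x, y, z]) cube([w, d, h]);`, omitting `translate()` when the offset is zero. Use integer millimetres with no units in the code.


translate([264, 357, 441]) cube([456, 477, 23]);
translate([264, 357, 0]) cube([48, 48, 441]);
translate([672, 357, 0]) cube([48, 48, 441]);
translate([264, 786, 0]) cube([48, 48, 441]);
translate([672, 786, 0]) cube([48, 48, 441]);
translate([264, 807, 464]) cube([456, 27, 515]);


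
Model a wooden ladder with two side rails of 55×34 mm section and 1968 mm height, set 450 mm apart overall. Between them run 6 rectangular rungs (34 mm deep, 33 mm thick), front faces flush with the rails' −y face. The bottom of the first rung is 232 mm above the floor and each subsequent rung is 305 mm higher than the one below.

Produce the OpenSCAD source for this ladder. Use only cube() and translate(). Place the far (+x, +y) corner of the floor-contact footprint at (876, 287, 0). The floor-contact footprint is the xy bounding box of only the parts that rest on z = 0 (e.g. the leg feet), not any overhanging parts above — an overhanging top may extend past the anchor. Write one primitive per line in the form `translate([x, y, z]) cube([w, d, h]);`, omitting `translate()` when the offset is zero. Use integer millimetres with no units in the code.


translate([426, 253, 0]) cube([55, 34, 1968]);
translate([821, 253, 0]) cube([55, 34, 1968]);
translate([481, 253, 232]) cube([340, 34, 33]);
translate([481, 253, 537]) cube([340, 34, 33]);
translate([481, 253, 842]) cube([340, 34, 33]);
translate([481, 253, 1147]) cube([340, 34, 33]);
translate([481, 253, 1452]) cube([340, 34, 33]);
translate([481, 253, 1757]) cube([340, 34, 33]);


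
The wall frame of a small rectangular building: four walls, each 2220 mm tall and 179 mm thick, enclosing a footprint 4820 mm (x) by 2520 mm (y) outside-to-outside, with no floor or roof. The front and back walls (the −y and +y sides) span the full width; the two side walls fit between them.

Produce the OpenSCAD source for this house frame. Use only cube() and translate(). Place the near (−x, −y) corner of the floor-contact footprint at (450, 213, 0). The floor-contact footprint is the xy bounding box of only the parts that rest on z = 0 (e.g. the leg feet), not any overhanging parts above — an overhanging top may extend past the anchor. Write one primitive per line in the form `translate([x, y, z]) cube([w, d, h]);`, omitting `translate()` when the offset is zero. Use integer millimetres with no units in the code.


translate([450, 213, 0]) cube([4820, 179, 2220]);
translate([450, 2554, 0]) cube([4820, 179, 2220]);
translate([450, 392, 0]) cube([179, 2162, 2220]);
translate([5091, 392, 0]) cube([179, 2162, 2220]);
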